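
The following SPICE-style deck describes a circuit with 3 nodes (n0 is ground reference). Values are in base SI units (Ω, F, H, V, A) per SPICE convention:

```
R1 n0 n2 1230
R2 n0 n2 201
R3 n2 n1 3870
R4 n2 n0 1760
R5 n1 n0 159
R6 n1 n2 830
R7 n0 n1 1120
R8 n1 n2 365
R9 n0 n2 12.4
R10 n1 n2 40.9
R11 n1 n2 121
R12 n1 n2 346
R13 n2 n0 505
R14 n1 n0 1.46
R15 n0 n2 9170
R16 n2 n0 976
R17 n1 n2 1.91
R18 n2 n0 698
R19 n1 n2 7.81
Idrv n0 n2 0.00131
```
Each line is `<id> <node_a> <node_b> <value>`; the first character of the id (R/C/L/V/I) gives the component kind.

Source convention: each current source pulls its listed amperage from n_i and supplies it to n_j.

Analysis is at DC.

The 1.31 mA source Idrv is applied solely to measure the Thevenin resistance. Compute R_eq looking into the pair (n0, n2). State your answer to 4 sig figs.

Apply KCL at each of the 2 non-ground nodes and solve the resulting linear system.
Node n1: branches {R3, R5, R6, R7, R8, R10, R11, R12, R14, R17, R19} → V_1 = 0.001497
Node n2: branches {R1, R2, R3, R4, R6, R8, R9, R10, R11, R12, R13, R15, R16, R17, R18, R19, Idrv} → V_2 = 0.002995

R_eq = 2.286 Ω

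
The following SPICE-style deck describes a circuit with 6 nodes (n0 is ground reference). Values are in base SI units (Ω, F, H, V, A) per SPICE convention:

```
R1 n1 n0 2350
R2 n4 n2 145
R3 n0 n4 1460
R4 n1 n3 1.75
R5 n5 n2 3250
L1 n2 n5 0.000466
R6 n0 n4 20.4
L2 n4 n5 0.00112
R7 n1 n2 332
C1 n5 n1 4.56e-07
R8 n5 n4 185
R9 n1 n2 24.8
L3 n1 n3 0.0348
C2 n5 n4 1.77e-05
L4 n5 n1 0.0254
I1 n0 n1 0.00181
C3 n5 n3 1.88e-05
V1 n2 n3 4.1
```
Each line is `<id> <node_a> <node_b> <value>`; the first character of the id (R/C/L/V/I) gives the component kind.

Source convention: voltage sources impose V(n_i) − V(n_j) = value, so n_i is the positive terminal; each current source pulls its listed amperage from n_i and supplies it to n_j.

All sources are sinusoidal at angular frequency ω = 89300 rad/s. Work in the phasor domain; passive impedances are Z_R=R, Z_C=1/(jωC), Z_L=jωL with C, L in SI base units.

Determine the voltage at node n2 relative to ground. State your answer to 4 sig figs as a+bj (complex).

Element admittances at ω=89300 rad/s:
  Y(R1) = 0.0004255+0.000j S between n1,n0
  Y(R2) = 0.006897+0.000j S between n4,n2
  Y(R3) = 0.0006849+0.000j S between n0,n4
  Y(R4) = 0.5714+0.000j S between n1,n3
  Y(R5) = 0.0003077+0.000j S between n5,n2
  Y(L1) = 0.000-0.02403j S between n2,n5
  Y(R6) = 0.04902+0.000j S between n0,n4
  Y(L2) = 0.000-0.009998j S between n4,n5
  Y(R7) = 0.003012+0.000j S between n1,n2
  Y(C1) = 0.000+0.04072j S between n5,n1
  Y(R8) = 0.005405+0.000j S between n5,n4
  Y(R9) = 0.04032+0.000j S between n1,n2
  Y(L3) = 0.000-0.0003218j S between n1,n3
  Y(C2) = 0.000+1.581j S between n5,n4
  Y(L4) = 0.000-0.0004409j S between n5,n1
  I1: injects 0.00181 A into n1 (from n0)
  Y(C3) = 0.000+1.679j S between n5,n3
  V1: constraint V(n2)−V(n3) = 4.1
Assemble and solve the 6×6 MNA system:
  V(n1)=0.3754+0.01198j  V(n2)=4.184+0.03427j  V(n3)=0.08404+0.03427j  V(n4)=0.03320-0.0001025j  V(n5)=0.03299+0.01707j
  i(V1)=-0.1954+0.09854j

4.184+0.03427j V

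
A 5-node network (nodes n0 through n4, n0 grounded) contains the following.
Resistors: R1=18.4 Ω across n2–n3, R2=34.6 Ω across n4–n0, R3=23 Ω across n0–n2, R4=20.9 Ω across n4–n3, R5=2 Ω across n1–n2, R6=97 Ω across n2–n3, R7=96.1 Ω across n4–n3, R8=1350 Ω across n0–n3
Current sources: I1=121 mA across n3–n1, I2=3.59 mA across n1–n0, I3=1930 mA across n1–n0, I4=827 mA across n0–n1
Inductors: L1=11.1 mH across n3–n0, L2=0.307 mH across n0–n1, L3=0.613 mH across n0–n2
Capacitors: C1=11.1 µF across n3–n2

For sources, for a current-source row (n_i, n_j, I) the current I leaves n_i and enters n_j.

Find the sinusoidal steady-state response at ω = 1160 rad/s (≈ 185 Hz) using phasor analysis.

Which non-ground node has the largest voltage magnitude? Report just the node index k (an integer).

3

Element admittances at ω=1160 rad/s:
  Y(R1) = 0.05435+0.000j S between n2,n3
  Y(R2) = 0.02890+0.000j S between n4,n0
  I1: injects 0.121 A into n1 (from n3)
  I2: injects 0.00359 A into n0 (from n1)
  Y(L1) = 0.000-0.07766j S between n3,n0
  Y(R3) = 0.04348+0.000j S between n0,n2
  Y(L2) = 0.000-2.808j S between n0,n1
  Y(L3) = 0.000-1.406j S between n0,n2
  Y(R4) = 0.04785+0.000j S between n4,n3
  Y(R5) = 0.5000+0.000j S between n1,n2
  Y(R6) = 0.01031+0.000j S between n2,n3
  I3: injects 1.93 A into n0 (from n1)
  Y(R7) = 0.01041+0.000j S between n4,n3
  Y(R8) = 0.0007407+0.000j S between n0,n3
  Y(C1) = 0.000+0.01288j S between n3,n2
  I4: injects 0.827 A into n1 (from n0)
Assemble and solve the 4×4 MNA system:
  V(n1)=-0.04063-0.3236j  V(n2)=0.1133-0.09540j  V(n3)=-0.8107-0.6756j  V(n4)=-0.5418-0.4515j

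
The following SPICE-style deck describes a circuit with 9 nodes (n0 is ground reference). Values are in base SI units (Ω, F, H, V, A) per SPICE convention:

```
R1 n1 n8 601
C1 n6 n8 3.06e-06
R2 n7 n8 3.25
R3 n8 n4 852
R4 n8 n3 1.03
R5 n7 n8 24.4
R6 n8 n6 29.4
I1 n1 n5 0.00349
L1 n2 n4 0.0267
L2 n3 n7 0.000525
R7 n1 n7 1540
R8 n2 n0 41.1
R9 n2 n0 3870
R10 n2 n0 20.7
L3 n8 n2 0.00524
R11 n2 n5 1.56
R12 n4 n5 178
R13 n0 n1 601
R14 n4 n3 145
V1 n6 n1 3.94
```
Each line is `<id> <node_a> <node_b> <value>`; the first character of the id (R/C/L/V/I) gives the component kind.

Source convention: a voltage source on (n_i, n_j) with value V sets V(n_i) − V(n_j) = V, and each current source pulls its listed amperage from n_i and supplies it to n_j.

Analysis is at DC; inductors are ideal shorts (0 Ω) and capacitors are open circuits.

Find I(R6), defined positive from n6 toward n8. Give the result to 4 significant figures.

Apply KCL at each of the 8 non-ground nodes and solve the resulting linear system.
Node n1: branches {R1, I1, R7, R13, V1} → V_1 = -3.542
Node n2: branches {L1, R8, R9, R10, L3, R11} → V_2 = 0.08085
Node n3: branches {R4, L2, R14} → V_3 = 0.07908
Node n4: branches {R3, L1, R12, R14} → V_4 = 0.08085
Node n5: branches {I1, R11, R12} → V_5 = 0.08625
Node n6: branches {C1, R6, V1} → V_6 = 0.3979
Node n7: branches {R2, R5, L2, R7} → V_7 = 0.07908
Node n8: branches {R1, C1, R2, R3, R4, R5, R6, L3} → V_8 = 0.08085
Source currents: i(L1)=-1.810e-05, i(L2)=0.001733, i(L3)=0.002416, i(V1)=-0.01078

0.01078 A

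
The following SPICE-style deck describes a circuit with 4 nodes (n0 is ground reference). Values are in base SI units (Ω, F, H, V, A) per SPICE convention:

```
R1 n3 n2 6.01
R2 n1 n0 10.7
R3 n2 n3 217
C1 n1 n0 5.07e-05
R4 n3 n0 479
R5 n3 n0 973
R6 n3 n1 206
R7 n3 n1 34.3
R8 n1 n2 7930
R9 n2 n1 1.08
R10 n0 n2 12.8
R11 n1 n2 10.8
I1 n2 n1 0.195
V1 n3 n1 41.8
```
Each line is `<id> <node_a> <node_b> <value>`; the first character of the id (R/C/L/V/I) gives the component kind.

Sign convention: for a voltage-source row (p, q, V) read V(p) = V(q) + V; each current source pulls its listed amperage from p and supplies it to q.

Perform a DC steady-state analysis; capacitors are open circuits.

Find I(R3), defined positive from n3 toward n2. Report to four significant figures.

Apply KCL at each of the 3 non-ground nodes and solve the resulting linear system.
Node n1: branches {R2, C1, R6, R7, R8, R9, R11, I1, V1} → V_1 = -3.289
Node n2: branches {R1, R3, R8, R9, R10, R11, I1} → V_2 = 2.398
Node n3: branches {R1, R3, R4, R5, R6, R7, V1} → V_3 = 38.51
Source currents: i(V1)=-7.717

0.1664 A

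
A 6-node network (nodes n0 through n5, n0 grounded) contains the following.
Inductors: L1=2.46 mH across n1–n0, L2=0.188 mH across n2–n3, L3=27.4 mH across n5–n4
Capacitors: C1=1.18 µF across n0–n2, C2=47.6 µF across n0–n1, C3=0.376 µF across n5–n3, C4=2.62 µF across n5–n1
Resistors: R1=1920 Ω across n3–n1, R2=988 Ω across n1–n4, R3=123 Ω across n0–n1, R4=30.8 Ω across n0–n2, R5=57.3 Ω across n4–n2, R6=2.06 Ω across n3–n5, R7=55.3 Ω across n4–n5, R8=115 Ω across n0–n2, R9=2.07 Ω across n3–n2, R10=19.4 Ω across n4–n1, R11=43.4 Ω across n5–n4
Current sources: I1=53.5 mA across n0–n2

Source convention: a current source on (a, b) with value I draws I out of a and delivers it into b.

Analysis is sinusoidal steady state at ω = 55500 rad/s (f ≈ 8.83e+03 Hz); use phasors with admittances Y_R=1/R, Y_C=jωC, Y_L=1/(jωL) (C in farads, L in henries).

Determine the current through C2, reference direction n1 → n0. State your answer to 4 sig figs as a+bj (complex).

0.03307-0.001248j A

MNA unknowns: 5 node voltages V₁..V_5
L1: Y=0.000-0.007324j on G[1,0]
C1: Y=0.000+0.06549j on G[0,2]
R1: Y=0.0005208+0.000j on G[3,1]
R2: Y=0.001012+0.000j on G[1,4]
R3: Y=0.008130+0.000j on G[0,1]
R4: Y=0.03247+0.000j on G[0,2]
L2: Y=0.000-0.09584j on G[2,3]
C2: Y=0.000+2.642j on G[0,1]
R5: Y=0.01745+0.000j on G[4,2]
R6: Y=0.4854+0.000j on G[3,5]
R7: Y=0.01808+0.000j on G[4,5]
C3: Y=0.000+0.02087j on G[5,3]
L3: Y=0.000-0.0006576j on G[5,4]
R8: Y=0.008696+0.000j on G[0,2]
R9: Y=0.4831+0.000j on G[3,2]
R10: Y=0.05155+0.000j on G[4,1]
C4: Y=0.000+0.1454j on G[5,1]
R11: Y=0.02304+0.000j on G[5,4]
I1: z[0]−=0.0535, z[2]+=0.0535
solve → V1=-0.0004723-0.01252j, V2=0.1559-0.2153j, V3=0.09452-0.2281j, V4=0.03517-0.1234j, V5=0.03111-0.2261j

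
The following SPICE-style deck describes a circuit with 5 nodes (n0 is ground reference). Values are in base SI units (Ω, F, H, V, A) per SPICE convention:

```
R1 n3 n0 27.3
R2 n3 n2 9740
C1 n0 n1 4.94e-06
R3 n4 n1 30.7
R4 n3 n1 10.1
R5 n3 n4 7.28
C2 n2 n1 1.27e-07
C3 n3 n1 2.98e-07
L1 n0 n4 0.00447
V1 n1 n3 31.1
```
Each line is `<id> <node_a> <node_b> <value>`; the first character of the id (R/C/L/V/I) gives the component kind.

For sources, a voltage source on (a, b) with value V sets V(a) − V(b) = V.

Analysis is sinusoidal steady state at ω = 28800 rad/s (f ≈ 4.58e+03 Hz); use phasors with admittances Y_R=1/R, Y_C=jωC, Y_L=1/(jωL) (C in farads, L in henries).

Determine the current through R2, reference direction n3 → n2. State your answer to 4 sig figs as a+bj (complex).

Apply KCL at each of the 4 non-ground nodes and solve the resulting linear system.
Node n1: branches {C1, R3, R4, C2, C3, V1} → V_1 = 0.8348-8.305j
Node n2: branches {R2, C2} → V_2 = 0.8103-7.433j
Node n3: branches {R1, R2, R4, R5, C3, V1} → V_3 = -30.27-8.305j
Node n4: branches {R3, R5, L1} → V_4 = -23.87-9.397j
Source currents: i(V1)=-5.069-0.4213j

-0.003191-8.956e-05j A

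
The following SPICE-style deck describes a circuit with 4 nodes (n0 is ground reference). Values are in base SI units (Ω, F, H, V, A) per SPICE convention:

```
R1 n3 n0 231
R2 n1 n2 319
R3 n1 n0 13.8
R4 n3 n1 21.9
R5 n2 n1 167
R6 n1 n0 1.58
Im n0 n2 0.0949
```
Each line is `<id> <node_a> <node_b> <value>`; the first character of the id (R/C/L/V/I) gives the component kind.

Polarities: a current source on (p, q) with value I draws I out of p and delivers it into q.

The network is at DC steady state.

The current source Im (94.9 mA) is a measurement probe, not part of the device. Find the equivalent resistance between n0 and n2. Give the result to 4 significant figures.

R_eq = 111.0 Ω

Element admittances at DC:
  Y(R1) = 0.004329 S between n3,n0
  Y(R2) = 0.003135 S between n1,n2
  Y(R3) = 0.07246 S between n1,n0
  Y(R4) = 0.04566 S between n3,n1
  Y(R5) = 0.005988 S between n2,n1
  Y(R6) = 0.6329 S between n1,n0
  Im: injects 0.0949 A into n2 (from n0)
Assemble and solve the 3×3 MNA system:
  V(n1)=0.1338  V(n2)=10.54  V(n3)=0.1222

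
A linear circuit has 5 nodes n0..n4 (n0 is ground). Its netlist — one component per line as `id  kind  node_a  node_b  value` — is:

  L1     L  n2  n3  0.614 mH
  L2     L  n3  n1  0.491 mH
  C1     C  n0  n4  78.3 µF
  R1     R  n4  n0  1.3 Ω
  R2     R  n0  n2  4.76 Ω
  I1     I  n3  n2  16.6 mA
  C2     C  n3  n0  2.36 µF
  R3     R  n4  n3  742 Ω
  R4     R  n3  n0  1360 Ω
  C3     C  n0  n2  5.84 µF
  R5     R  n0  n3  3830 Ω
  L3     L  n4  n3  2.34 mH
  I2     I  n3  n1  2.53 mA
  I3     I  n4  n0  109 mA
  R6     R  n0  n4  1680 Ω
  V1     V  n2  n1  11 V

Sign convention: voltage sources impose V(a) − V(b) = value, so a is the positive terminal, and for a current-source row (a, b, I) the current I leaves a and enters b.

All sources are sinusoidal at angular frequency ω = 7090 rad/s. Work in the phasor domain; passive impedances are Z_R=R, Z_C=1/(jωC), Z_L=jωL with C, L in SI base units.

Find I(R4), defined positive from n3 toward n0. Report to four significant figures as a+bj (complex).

-0.004035-0.0007654j A

Element admittances at ω=7090 rad/s:
  Y(L1) = 0.000-0.2297j S between n2,n3
  Y(L2) = 0.000-0.2873j S between n3,n1
  Y(C1) = 0.000+0.5551j S between n0,n4
  Y(R1) = 0.7692+0.000j S between n4,n0
  Y(R2) = 0.2101+0.000j S between n0,n2
  I1: injects 0.0166 A into n2 (from n3)
  Y(C2) = 0.000+0.01673j S between n3,n0
  Y(R3) = 0.001348+0.000j S between n4,n3
  Y(R4) = 0.0007353+0.000j S between n3,n0
  Y(C3) = 0.000+0.04141j S between n0,n2
  Y(R5) = 0.0002611+0.000j S between n0,n3
  Y(L3) = 0.000-0.06028j S between n4,n3
  I2: injects 0.00253 A into n1 (from n3)
  I3: injects 0.109 A into n0 (from n4)
  Y(R6) = 0.0005952+0.000j S between n0,n4
  V1: constraint V(n2)−V(n1) = 11
Assemble and solve the 5×5 MNA system:
  V(n1)=-10.84-1.164j  V(n2)=0.1648-1.164j  V(n3)=-5.488-1.041j  V(n4)=0.02959+0.4081j
  i(V1)=-0.03792+1.536j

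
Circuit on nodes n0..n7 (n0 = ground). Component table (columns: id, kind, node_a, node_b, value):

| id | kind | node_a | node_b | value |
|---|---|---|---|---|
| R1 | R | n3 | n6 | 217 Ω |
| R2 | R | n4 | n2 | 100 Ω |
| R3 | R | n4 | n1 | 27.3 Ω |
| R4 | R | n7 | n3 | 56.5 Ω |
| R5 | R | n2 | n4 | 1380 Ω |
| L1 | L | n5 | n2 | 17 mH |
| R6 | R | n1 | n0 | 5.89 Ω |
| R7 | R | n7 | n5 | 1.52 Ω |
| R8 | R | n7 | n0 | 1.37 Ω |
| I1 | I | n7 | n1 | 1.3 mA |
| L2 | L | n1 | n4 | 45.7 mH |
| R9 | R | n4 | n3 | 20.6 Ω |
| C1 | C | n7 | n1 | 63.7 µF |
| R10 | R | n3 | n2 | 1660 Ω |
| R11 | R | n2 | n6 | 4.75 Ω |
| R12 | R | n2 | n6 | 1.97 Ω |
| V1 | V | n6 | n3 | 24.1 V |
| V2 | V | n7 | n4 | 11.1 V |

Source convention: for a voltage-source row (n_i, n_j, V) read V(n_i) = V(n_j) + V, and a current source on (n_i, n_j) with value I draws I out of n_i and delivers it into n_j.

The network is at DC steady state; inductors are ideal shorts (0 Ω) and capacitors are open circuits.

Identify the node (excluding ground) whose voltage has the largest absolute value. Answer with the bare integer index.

3

Apply KCL at each of the 7 non-ground nodes and solve the resulting linear system.
Node n1: branches {R3, R6, I1, L2, C1} → V_1 = -9.005
Node n2: branches {R2, R5, L1, R10, R11, R12} → V_2 = 3.258
Node n3: branches {R1, R4, R9, R10, V1} → V_3 = -19.57
Node n4: branches {R2, R3, R5, L2, R9, V2} → V_4 = -9.005
Node n5: branches {L1, R7} → V_5 = 3.258
Node n6: branches {R1, R11, R12, V1} → V_6 = 4.525
Node n7: branches {R4, R7, R8, I1, C1, V2} → V_7 = 2.095
Source currents: i(L1)=-0.7651, i(L2)=1.530, i(V1)=-1.021, i(V2)=-1.149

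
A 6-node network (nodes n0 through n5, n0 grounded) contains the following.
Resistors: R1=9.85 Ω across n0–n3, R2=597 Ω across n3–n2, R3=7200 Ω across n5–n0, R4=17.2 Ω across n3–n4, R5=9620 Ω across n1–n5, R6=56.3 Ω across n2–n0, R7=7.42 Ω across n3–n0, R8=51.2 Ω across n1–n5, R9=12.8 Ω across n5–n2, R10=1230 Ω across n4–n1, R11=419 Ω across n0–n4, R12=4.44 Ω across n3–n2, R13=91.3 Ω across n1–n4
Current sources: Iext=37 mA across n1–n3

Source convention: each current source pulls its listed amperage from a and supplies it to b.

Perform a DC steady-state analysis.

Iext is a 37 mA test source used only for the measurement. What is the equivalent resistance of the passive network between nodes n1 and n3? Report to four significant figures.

R_eq = 40.66 Ω

Element admittances at DC:
  Y(R1) = 0.1015 S between n0,n3
  Y(R2) = 0.001675 S between n3,n2
  Y(R3) = 0.0001389 S between n5,n0
  Y(R4) = 0.05814 S between n3,n4
  Y(R5) = 0.0001040 S between n1,n5
  Y(R6) = 0.01776 S between n2,n0
  Y(R7) = 0.1348 S between n3,n0
  Y(R8) = 0.01953 S between n1,n5
  Y(R9) = 0.07812 S between n5,n2
  Y(R10) = 0.0008130 S between n4,n1
  Y(R11) = 0.002387 S between n0,n4
  Y(R12) = 0.2252 S between n3,n2
  Y(R13) = 0.01095 S between n1,n4
  Iext: injects 0.037 A into n3 (from n1)
Assemble and solve the 5×5 MNA system:
  V(n1)=-1.495  V(n2)=-0.08232  V(n3)=0.008790  V(n4)=-0.2363  V(n5)=-0.3656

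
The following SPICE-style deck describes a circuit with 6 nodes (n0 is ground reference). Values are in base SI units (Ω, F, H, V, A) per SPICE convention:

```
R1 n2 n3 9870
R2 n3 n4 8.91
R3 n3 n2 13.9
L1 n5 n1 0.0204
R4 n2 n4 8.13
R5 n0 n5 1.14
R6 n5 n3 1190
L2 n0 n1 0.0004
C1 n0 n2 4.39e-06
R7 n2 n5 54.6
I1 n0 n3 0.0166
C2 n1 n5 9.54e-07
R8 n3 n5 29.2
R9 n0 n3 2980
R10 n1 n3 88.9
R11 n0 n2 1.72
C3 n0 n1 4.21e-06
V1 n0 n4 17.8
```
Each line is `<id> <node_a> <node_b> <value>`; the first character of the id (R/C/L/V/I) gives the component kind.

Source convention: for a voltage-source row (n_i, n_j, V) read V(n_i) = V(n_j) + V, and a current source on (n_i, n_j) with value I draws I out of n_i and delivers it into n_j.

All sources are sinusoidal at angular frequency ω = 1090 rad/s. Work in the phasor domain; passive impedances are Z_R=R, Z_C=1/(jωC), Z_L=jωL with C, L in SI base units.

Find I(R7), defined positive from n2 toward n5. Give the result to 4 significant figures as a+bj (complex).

-0.05879+0.0007627j A

Apply KCL at each of the 5 non-ground nodes and solve the resulting linear system.
Node n1: branches {L1, L2, C2, R10, C3} → V_1 = -0.008561-0.04752j
Node n2: branches {R1, R3, R4, C1, R7, R11} → V_2 = -3.652+0.02165j
Node n3: branches {R1, R2, R3, R6, I1, R8, R9, R10} → V_3 = -9.785+0.001404j
Node n4: branches {R2, R4, V1} → V_4 = -17.80+0.000j
Node n5: branches {L1, R5, R6, R7, C2, R8} → V_5 = -0.4421-0.01999j
Source currents: i(V1)=-2.640-0.002821j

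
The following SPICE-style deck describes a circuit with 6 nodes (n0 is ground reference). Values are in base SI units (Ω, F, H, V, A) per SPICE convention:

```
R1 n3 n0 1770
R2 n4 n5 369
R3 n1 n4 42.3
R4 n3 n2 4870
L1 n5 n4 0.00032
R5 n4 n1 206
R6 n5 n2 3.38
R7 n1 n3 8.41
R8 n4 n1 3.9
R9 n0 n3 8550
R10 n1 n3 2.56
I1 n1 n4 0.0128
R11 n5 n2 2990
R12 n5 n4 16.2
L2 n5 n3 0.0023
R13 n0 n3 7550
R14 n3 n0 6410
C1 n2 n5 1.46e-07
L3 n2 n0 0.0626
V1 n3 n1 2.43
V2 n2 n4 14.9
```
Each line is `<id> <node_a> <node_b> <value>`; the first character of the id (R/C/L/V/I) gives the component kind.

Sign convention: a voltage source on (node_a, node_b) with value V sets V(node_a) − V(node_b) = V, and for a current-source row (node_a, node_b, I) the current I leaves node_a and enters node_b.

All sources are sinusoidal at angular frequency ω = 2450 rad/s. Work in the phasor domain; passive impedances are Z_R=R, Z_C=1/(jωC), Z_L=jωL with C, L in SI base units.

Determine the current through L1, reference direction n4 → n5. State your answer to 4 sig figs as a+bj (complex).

Apply KCL at each of the 5 non-ground nodes and solve the resulting linear system.
Node n1: branches {R3, R5, R7, R8, R10, I1, V1} → V_1 = -13.49+3.037j
Node n2: branches {R4, R6, R11, C1, L3, V2} → V_2 = 0.4520+1.646j
Node n3: branches {R1, R4, R7, R9, R10, L2, R13, R14, V1} → V_3 = -11.06+3.037j
Node n4: branches {R2, R3, L1, R5, R8, I1, R12, V2} → V_4 = -14.45+1.646j
Node n5: branches {R2, L1, R6, R11, R12, L2, C1} → V_5 = -13.31+4.572j
Source currents: i(V1)=-0.9526+0.3962j, i(V2)=-4.091+0.8649j

-3.732+1.450j A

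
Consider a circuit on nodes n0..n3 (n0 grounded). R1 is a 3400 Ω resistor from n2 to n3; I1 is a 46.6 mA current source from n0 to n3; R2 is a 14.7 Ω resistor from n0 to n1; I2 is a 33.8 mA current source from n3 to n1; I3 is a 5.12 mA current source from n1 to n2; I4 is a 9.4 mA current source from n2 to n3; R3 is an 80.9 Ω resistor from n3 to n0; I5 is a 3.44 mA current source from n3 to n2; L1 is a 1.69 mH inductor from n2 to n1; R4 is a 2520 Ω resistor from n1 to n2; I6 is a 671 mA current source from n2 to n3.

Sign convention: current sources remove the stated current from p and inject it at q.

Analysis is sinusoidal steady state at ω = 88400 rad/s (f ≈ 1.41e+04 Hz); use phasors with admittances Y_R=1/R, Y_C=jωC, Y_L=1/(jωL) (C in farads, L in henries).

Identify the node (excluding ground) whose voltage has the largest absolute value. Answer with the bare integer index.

2

Element admittances at ω=88400 rad/s:
  Y(R1) = 0.0002941+0.000j S between n2,n3
  I1: injects 0.0466 A into n3 (from n0)
  Y(R2) = 0.06803+0.000j S between n0,n1
  I2: injects 0.0338 A into n1 (from n3)
  I3: injects 0.00512 A into n2 (from n1)
  I4: injects 0.0094 A into n3 (from n2)
  Y(R3) = 0.01236+0.000j S between n3,n0
  I5: injects 0.00344 A into n2 (from n3)
  Y(L1) = 0.000-0.006694j S between n2,n1
  Y(R4) = 0.0003968+0.000j S between n1,n2
  I6: injects 0.671 A into n3 (from n2)
Assemble and solve the 3×3 MNA system:
  V(n1)=-9.139+0.4061j  V(n2)=-18.99-96.17j  V(n3)=54.06-2.235j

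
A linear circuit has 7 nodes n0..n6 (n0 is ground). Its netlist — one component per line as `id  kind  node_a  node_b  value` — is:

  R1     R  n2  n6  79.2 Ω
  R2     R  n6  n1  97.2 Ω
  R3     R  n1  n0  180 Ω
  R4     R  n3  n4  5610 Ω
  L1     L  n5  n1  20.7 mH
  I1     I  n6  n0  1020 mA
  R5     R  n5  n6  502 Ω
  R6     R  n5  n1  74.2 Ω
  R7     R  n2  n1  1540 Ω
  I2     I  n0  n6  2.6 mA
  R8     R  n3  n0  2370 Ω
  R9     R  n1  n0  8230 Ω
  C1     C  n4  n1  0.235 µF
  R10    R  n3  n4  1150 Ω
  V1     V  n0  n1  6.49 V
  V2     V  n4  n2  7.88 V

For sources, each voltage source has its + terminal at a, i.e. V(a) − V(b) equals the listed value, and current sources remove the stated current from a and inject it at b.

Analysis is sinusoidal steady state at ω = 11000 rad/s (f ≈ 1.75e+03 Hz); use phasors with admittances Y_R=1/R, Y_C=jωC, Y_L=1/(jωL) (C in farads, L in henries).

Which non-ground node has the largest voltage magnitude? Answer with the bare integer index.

6

Element admittances at ω=11000 rad/s:
  Y(R1) = 0.01263+0.000j S between n2,n6
  Y(R2) = 0.01029+0.000j S between n6,n1
  Y(R3) = 0.005556+0.000j S between n1,n0
  Y(R4) = 0.0001783+0.000j S between n3,n4
  Y(L1) = 0.000-0.004392j S between n5,n1
  I1: injects 1.02 A into n0 (from n6)
  Y(R5) = 0.001992+0.000j S between n5,n6
  Y(R6) = 0.01348+0.000j S between n5,n1
  Y(R7) = 0.0006494+0.000j S between n2,n1
  I2: injects 0.0026 A into n6 (from n0)
  Y(R8) = 0.0004219+0.000j S between n3,n0
  Y(R9) = 0.0001215+0.000j S between n1,n0
  Y(C1) = 0.000+0.002585j S between n4,n1
  Y(R10) = 0.0008696+0.000j S between n3,n4
  V1: constraint V(n0)−V(n1) = 6.49
  V2: constraint V(n4)−V(n2) = 7.88
Assemble and solve the 8×8 MNA system:
  V(n1)=-6.490+0.000j  V(n2)=-72.28+20.68j  V(n3)=-45.91+14.74j  V(n4)=-64.40+20.68j  V(n5)=-15.77-1.299j  V(n6)=-81.44+10.38j
  i(V1)=0.9612+0.006221j  i(V2)=0.07283+0.1435j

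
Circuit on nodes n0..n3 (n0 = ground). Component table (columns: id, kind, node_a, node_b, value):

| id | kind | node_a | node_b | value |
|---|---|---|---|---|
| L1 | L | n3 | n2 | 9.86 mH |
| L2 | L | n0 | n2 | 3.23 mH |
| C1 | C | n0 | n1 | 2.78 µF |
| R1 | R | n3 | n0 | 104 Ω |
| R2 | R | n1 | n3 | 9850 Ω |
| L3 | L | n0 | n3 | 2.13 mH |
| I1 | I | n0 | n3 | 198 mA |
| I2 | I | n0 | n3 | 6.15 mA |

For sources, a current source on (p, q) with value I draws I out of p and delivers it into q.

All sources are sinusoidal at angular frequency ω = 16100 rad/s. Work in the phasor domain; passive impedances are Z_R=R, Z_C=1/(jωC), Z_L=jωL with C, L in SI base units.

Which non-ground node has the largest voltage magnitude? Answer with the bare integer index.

Element admittances at ω=16100 rad/s:
  Y(L1) = 0.000-0.006299j S between n3,n2
  Y(L2) = 0.000-0.01923j S between n0,n2
  Y(C1) = 0.000+0.04476j S between n0,n1
  Y(R1) = 0.009615+0.000j S between n3,n0
  Y(R2) = 0.0001015+0.000j S between n1,n3
  Y(L3) = 0.000-0.02916j S between n0,n3
  I1: injects 0.198 A into n3 (from n0)
  I2: injects 0.00615 A into n3 (from n0)
Assemble and solve the 3×3 MNA system:
  V(n1)=0.01263-0.003588j  V(n2)=0.3935+1.373j  V(n3)=1.595+5.564j

3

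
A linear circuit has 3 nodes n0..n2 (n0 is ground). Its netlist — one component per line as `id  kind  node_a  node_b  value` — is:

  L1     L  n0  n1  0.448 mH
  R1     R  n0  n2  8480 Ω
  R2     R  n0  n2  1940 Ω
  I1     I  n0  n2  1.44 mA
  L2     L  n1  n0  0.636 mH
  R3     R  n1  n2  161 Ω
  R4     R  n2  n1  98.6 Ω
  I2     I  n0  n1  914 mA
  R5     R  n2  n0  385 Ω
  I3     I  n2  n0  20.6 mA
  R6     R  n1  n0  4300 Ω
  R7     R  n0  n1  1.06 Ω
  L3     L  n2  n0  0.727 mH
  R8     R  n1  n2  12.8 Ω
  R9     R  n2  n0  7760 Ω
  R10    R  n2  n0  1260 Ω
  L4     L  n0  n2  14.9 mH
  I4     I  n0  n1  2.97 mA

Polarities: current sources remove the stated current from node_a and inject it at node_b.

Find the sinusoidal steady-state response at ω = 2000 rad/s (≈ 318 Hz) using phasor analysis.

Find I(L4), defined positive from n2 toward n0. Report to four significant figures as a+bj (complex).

0.0002124+0.001596j A

Element admittances at ω=2000 rad/s:
  Y(L1) = 0.000-1.116j S between n0,n1
  Y(R1) = 0.0001179+0.000j S between n0,n2
  Y(R2) = 0.0005155+0.000j S between n0,n2
  I1: injects 0.00144 A into n2 (from n0)
  Y(L2) = 0.000-0.7862j S between n1,n0
  Y(R3) = 0.006211+0.000j S between n1,n2
  Y(R4) = 0.01014+0.000j S between n2,n1
  I2: injects 0.914 A into n1 (from n0)
  Y(R5) = 0.002597+0.000j S between n2,n0
  I3: injects 0.0206 A into n0 (from n2)
  Y(R6) = 0.0002326+0.000j S between n1,n0
  Y(R7) = 0.9434+0.000j S between n0,n1
  Y(L3) = 0.000-0.6878j S between n2,n0
  Y(R8) = 0.07812+0.000j S between n1,n2
  Y(R9) = 0.0001289+0.000j S between n2,n0
  Y(R10) = 0.0007937+0.000j S between n2,n0
  Y(L4) = 0.000-0.03356j S between n0,n2
  I4: injects 0.00297 A into n1 (from n0)
Assemble and solve the 2×2 MNA system:
  V(n1)=0.2015+0.3697j  V(n2)=-0.04756+0.006329j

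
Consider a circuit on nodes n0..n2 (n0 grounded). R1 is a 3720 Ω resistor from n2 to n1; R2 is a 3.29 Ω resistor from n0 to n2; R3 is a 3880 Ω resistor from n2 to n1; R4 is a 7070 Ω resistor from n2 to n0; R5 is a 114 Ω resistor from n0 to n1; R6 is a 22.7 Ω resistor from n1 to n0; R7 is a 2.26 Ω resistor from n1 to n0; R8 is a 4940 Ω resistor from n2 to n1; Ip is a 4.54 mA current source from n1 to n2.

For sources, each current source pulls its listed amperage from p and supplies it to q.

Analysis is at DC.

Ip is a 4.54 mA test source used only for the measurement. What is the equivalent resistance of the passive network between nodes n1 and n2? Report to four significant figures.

R_eq = 5.287 Ω

Apply KCL at each of the 2 non-ground nodes and solve the resulting linear system.
Node n1: branches {R1, R3, R5, R6, R7, R8, Ip} → V_1 = -0.009131
Node n2: branches {R1, R2, R3, R4, R8, Ip} → V_2 = 0.01487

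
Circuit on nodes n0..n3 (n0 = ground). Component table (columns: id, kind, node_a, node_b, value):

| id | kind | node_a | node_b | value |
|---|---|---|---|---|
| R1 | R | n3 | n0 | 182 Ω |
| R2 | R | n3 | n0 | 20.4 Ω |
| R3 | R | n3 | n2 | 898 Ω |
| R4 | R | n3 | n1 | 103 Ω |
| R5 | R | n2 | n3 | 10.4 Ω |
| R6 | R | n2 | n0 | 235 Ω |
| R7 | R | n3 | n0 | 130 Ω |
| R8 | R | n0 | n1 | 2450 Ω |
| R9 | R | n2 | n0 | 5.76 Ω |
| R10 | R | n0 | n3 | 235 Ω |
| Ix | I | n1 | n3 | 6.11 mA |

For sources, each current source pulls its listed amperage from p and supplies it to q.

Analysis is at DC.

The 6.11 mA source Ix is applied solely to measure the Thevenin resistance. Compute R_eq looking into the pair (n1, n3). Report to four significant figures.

R_eq = 98.86 Ω

Apply KCL at each of the 3 non-ground nodes and solve the resulting linear system.
Node n1: branches {R4, R8, Ix} → V_1 = -0.6021
Node n2: branches {R3, R5, R6, R9} → V_2 = 0.0006717
Node n3: branches {R1, R2, R3, R4, R5, R7, R10, Ix} → V_3 = 0.001900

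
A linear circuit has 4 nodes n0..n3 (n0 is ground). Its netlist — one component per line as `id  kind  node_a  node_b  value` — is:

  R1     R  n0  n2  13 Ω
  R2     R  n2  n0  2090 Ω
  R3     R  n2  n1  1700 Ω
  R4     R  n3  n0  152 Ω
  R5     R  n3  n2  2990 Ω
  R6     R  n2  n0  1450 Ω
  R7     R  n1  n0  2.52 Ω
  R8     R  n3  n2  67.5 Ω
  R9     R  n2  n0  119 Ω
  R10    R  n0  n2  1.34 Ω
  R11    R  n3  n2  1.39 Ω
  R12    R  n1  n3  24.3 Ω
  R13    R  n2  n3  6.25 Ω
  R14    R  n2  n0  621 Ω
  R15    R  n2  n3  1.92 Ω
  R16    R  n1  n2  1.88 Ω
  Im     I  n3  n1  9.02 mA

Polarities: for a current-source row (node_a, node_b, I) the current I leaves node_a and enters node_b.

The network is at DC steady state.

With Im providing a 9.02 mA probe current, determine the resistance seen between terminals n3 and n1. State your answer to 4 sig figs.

Element admittances at DC:
  Y(R1) = 0.07692 S between n0,n2
  Y(R2) = 0.0004785 S between n2,n0
  Y(R3) = 0.0005882 S between n2,n1
  Y(R4) = 0.006579 S between n3,n0
  Y(R5) = 0.0003344 S between n3,n2
  Y(R6) = 0.0006897 S between n2,n0
  Y(R7) = 0.3968 S between n1,n0
  Y(R8) = 0.01481 S between n3,n2
  Y(R9) = 0.008403 S between n2,n0
  Y(R10) = 0.7463 S between n0,n2
  Y(R11) = 0.7194 S between n3,n2
  Y(R12) = 0.04115 S between n1,n3
  Y(R13) = 0.1600 S between n2,n3
  Y(R14) = 0.001610 S between n2,n0
  Y(R15) = 0.5208 S between n2,n3
  Y(R16) = 0.5319 S between n1,n2
  Im: injects 0.00902 A into n1 (from n3)
Assemble and solve the 3×3 MNA system:
  V(n1)=0.007094  V(n2)=-0.003302  V(n3)=-0.009159

R_eq = 1.802 Ω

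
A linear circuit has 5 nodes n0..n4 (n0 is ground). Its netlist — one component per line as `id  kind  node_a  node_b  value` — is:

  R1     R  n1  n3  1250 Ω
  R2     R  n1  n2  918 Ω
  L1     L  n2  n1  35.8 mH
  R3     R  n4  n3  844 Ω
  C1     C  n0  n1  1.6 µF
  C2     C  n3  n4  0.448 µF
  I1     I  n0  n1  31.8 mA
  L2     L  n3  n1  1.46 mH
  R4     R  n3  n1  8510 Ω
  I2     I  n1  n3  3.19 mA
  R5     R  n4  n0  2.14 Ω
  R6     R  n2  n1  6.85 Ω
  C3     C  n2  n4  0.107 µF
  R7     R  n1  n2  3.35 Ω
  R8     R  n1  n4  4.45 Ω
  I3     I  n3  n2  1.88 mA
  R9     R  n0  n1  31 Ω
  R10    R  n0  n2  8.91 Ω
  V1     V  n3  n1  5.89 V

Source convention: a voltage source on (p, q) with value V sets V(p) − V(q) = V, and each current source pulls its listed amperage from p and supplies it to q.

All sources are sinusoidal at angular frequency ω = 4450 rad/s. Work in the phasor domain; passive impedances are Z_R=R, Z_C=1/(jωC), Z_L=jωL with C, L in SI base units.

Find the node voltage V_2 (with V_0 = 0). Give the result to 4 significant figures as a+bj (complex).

0.08030-0.02546j V

Element admittances at ω=4450 rad/s:
  Y(R1) = 0.0008000+0.000j S between n1,n3
  Y(R2) = 0.001089+0.000j S between n1,n2
  Y(L1) = 0.000-0.006277j S between n2,n1
  Y(R3) = 0.001185+0.000j S between n4,n3
  Y(C1) = 0.000+0.007120j S between n0,n1
  Y(C2) = 0.000+0.001994j S between n3,n4
  I1: injects 0.0318 A into n1 (from n0)
  Y(L2) = 0.000-0.1539j S between n3,n1
  Y(R4) = 0.0001175+0.000j S between n3,n1
  I2: injects 0.00319 A into n3 (from n1)
  Y(R5) = 0.4673+0.000j S between n4,n0
  Y(R6) = 0.1460+0.000j S between n2,n1
  Y(C3) = 0.000+0.0004761j S between n2,n4
  Y(R7) = 0.2985+0.000j S between n1,n2
  Y(R8) = 0.2247+0.000j S between n1,n4
  I3: injects 0.00188 A into n2 (from n3)
  Y(R9) = 0.03226+0.000j S between n0,n1
  Y(R10) = 0.1122+0.000j S between n0,n2
  V1: constraint V(n3)−V(n1) = 5.89
Assemble and solve the 5×5 MNA system:
  V(n1)=0.09643-0.03160j  V(n2)=0.08030-0.02546j  V(n3)=5.986-0.03160j  V(n4)=0.04163+0.006826j
  i(V1)=-0.01121+0.8948j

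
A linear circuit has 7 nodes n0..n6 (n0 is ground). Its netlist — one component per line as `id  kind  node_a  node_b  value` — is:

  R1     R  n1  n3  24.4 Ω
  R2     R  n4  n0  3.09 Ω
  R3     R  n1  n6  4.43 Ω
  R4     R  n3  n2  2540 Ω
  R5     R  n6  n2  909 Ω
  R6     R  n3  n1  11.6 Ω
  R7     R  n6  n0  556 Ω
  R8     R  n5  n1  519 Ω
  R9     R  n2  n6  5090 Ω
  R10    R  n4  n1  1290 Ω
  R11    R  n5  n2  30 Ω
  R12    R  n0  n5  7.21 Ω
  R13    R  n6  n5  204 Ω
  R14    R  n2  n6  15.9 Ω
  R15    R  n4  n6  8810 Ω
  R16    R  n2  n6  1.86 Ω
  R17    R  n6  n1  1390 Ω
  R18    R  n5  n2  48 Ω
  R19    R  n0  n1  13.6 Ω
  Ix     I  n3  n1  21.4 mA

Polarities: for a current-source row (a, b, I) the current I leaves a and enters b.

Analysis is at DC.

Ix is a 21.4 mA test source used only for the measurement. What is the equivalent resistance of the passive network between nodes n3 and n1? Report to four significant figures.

Apply KCL at each of the 6 non-ground nodes and solve the resulting linear system.
Node n1: branches {R1, R3, R6, R8, R10, R17, R19, Ix} → V_1 = 0.0001206
Node n2: branches {R4, R5, R9, R11, R14, R16, R18} → V_2 = -0.0002242
Node n3: branches {R1, R4, R6, Ix} → V_3 = -0.1676
Node n4: branches {R2, R10, R15} → V_4 = 2.429e-07
Node n5: branches {R8, R11, R12, R13, R18} → V_5 = -6.283e-05
Node n6: branches {R3, R5, R7, R9, R13, R14, R15, R16, R17} → V_6 = -0.0001293

R_eq = 7.838 Ω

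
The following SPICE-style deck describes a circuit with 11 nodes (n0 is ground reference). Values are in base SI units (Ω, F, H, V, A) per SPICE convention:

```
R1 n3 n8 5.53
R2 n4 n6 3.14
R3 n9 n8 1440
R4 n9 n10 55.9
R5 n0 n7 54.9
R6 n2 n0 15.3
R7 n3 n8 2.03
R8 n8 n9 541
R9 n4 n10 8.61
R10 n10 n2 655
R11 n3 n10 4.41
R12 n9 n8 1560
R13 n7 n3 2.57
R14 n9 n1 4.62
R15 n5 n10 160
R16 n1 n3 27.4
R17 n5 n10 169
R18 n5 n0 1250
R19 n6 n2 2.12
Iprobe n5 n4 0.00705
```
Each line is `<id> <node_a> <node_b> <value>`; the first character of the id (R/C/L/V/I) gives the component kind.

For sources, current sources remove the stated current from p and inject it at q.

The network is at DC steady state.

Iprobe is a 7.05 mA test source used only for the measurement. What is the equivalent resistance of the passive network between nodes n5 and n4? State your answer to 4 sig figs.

R_eq = 84.18 Ω

Element admittances at DC:
  Y(R1) = 0.1808 S between n3,n8
  Y(R2) = 0.3185 S between n4,n6
  Y(R3) = 0.0006944 S between n9,n8
  Y(R4) = 0.01789 S between n9,n10
  Y(R5) = 0.01821 S between n0,n7
  Y(R6) = 0.06536 S between n2,n0
  Y(R7) = 0.4926 S between n3,n8
  Y(R8) = 0.001848 S between n8,n9
  Y(R9) = 0.1161 S between n4,n10
  Y(R10) = 0.001527 S between n10,n2
  Y(R11) = 0.2268 S between n3,n10
  Y(R12) = 0.0006410 S between n9,n8
  Y(R13) = 0.3891 S between n7,n3
  Y(R14) = 0.2165 S between n9,n1
  Y(R15) = 0.006250 S between n5,n10
  Y(R16) = 0.03650 S between n1,n3
  Y(R17) = 0.005917 S between n5,n10
  Y(R18) = 0.0008000 S between n5,n0
  Y(R19) = 0.4717 S between n6,n2
  Iprobe: injects 0.00705 A into n4 (from n5)
Assemble and solve the 10×10 MNA system:
  V(n1)=-0.02995  V(n2)=0.01482  V(n3)=-0.02932  V(n4)=0.02029  V(n5)=-0.5732  V(n6)=0.01703  V(n7)=-0.02801  V(n8)=-0.02933  V(n9)=-0.03005  V(n10)=-0.03146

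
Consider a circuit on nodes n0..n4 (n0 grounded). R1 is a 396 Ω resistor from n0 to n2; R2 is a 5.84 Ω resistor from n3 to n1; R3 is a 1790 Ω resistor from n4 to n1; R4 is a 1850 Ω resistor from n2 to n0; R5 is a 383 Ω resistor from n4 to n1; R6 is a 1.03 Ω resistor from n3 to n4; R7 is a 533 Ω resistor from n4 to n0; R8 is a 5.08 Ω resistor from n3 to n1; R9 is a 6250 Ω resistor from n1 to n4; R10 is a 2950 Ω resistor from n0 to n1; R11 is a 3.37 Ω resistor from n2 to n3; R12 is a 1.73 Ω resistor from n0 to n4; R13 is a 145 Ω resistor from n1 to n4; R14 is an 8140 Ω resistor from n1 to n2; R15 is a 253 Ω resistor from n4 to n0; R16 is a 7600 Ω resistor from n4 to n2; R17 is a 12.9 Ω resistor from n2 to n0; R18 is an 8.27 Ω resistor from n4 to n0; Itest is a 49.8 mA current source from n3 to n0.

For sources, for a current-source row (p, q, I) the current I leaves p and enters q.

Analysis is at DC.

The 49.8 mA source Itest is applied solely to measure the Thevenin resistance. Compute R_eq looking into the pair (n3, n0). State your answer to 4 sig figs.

Element admittances at DC:
  Y(R1) = 0.002525 S between n0,n2
  Y(R2) = 0.1712 S between n3,n1
  Y(R3) = 0.0005587 S between n4,n1
  Y(R4) = 0.0005405 S between n2,n0
  Y(R5) = 0.002611 S between n4,n1
  Y(R6) = 0.9709 S between n3,n4
  Y(R7) = 0.001876 S between n4,n0
  Y(R8) = 0.1969 S between n3,n1
  Y(R9) = 0.0001600 S between n1,n4
  Y(R10) = 0.0003390 S between n0,n1
  Y(R11) = 0.2967 S between n2,n3
  Y(R12) = 0.5780 S between n0,n4
  Y(R13) = 0.006897 S between n1,n4
  Y(R14) = 0.0001229 S between n1,n2
  Y(R15) = 0.003953 S between n4,n0
  Y(R16) = 0.0001316 S between n4,n2
  Y(R17) = 0.07752 S between n2,n0
  Y(R18) = 0.1209 S between n4,n0
  Itest: injects 0.0498 A into n0 (from n3)
Assemble and solve the 4×4 MNA system:
  V(n1)=-0.1038  V(n2)=-0.08266  V(n3)=-0.1051  V(n4)=-0.06116

R_eq = 2.111 Ω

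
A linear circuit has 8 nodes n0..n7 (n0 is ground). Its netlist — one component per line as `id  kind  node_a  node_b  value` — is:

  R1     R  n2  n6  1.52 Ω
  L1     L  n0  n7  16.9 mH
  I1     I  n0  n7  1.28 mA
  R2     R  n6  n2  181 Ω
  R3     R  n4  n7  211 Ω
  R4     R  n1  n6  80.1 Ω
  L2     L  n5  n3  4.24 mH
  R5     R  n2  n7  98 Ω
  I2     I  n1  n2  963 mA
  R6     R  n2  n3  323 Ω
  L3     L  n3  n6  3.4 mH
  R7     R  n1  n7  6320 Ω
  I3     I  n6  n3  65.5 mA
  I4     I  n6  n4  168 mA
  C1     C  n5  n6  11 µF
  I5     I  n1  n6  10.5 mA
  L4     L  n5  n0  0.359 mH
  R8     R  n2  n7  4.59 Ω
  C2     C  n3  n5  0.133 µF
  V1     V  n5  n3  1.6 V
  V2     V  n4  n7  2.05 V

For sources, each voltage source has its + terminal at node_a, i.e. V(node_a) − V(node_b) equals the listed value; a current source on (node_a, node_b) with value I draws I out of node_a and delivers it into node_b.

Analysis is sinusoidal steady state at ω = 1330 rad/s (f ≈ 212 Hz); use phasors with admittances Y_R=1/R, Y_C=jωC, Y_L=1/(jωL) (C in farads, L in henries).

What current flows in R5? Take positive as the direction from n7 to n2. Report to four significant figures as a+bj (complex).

0.007309+0.001110j A

Apply KCL at each of the 7 non-ground nodes and solve the resulting linear system.
Node n1: branches {R4, I2, R7, I5} → V_1 = -78.82-0.2949j
Node n2: branches {R1, R2, R5, I2, R6, R8} → V_2 = -0.1583-0.2582j
Node n3: branches {L2, R6, L3, I3, C2, V1} → V_3 = -1.612+0.003785j
Node n4: branches {R3, I4, V2} → V_4 = 2.608-0.1494j
Node n5: branches {L2, C1, L4, C2, V1} → V_5 = -0.01185+0.003785j
Node n6: branches {R1, R2, R4, L3, I3, I4, C1, I5} → V_6 = -1.849-0.2968j
Node n7: branches {L1, I1, R3, R5, R7, R8, V2} → V_7 = 0.5580-0.1494j
Source currents: i(V1)=-0.003531+0.2317j, i(V2)=0.1583+0.000j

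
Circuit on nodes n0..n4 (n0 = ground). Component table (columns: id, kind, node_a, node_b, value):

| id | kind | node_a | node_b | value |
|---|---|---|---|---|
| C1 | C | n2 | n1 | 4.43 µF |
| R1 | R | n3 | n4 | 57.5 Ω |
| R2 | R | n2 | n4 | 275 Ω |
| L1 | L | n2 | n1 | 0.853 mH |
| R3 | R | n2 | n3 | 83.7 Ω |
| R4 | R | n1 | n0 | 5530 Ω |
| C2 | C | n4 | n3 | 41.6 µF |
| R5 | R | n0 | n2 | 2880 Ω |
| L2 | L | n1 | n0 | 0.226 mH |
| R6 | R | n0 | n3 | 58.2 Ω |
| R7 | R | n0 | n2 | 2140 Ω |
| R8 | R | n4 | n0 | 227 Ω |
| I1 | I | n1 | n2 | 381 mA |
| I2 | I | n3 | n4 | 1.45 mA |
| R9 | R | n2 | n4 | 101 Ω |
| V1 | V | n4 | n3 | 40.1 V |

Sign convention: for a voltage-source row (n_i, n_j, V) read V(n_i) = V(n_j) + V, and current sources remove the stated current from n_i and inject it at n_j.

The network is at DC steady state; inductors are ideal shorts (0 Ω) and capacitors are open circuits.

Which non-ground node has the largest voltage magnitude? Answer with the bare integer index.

4

Apply KCL at each of the 4 non-ground nodes and solve the resulting linear system.
Node n1: branches {C1, L1, R4, L2, I1} → V_1 = 0.000
Node n2: branches {C1, R2, L1, R3, R5, R7, I1, R9} → V_2 = 0.000
Node n3: branches {R1, R3, C2, R6, I2, V1} → V_3 = -15.29
Node n4: branches {R1, R2, C2, R8, I2, R9, V1} → V_4 = 24.81
Source currents: i(L1)=0.5343, i(L2)=0.1533, i(V1)=-1.141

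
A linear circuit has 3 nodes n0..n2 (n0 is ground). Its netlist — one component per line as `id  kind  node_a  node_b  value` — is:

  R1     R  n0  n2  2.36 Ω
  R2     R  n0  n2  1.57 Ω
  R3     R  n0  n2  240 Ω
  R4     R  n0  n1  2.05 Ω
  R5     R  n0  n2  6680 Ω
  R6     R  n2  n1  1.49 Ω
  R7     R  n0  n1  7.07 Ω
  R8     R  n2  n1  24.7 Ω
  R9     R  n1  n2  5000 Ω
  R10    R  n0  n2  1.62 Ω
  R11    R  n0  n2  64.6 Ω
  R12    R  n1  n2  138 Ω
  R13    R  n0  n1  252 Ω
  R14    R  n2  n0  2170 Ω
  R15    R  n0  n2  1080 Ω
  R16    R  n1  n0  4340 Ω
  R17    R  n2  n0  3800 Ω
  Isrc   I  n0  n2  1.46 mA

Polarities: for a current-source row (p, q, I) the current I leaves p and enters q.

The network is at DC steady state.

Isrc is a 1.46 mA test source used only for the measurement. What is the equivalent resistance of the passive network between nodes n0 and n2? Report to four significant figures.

MNA unknowns: 2 node voltages V₁..V_2
R1: Y=0.4237 on G[0,2]
R2: Y=0.6369 on G[0,2]
R3: Y=0.004167 on G[0,2]
R4: Y=0.4878 on G[0,1]
R5: Y=0.0001497 on G[0,2]
R6: Y=0.6711 on G[2,1]
R7: Y=0.1414 on G[0,1]
R8: Y=0.04049 on G[2,1]
R9: Y=0.0002000 on G[1,2]
R10: Y=0.6173 on G[0,2]
R11: Y=0.01548 on G[0,2]
R12: Y=0.007246 on G[1,2]
R13: Y=0.003968 on G[0,1]
R14: Y=0.0004608 on G[2,0]
R15: Y=0.0009259 on G[0,2]
R16: Y=0.0002304 on G[1,0]
R17: Y=0.0002632 on G[2,0]
Isrc: z[0]−=0.00146, z[2]+=0.00146
solve → V1=0.0003812, V2=0.0007170

R_eq = 0.4911 Ω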